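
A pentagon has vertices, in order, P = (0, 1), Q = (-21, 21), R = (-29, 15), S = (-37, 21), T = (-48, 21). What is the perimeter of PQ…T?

|PQ| = √((-21)² + (20)²) = √841 = 29
|QR| = √((-8)² + (-6)²) = √100 = 10
|RS| = √((-8)² + (6)²) = √100 = 10
|ST| = √((-11)² + (0)²) = √121 = 11
|TP| = √((48)² + (-20)²) = √2704 = 52
Perimeter = 29 + 10 + 10 + 11 + 52 = 112.

112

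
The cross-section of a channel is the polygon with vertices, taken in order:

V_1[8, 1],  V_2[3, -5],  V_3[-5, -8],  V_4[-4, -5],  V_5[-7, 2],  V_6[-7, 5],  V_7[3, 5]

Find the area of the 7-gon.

Apply the shoelace formula: 2A = Σ (x_i·y_{i+1} − x_{i+1}·y_i), indices taken mod 7.
Cross-terms: -43, -49, -7, -43, -21, -50, -37  ⇒  Σ = -250
Area = |Σ|/2 = 125.

125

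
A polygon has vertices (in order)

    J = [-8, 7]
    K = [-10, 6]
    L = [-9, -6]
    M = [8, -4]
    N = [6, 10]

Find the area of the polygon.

Apply the shoelace (surveyor's) formula: 2A = Σ (x_i·y_{i+1} − x_{i+1}·y_i), indices taken mod 5.
Cross-terms: 22, 114, 84, 104, 122  ⇒  Σ = 446
Area = |Σ|/2 = 223.

223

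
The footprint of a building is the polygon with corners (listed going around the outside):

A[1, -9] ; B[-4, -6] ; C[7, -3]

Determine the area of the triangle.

24

Σ = (-42) + (54) + (-60) = -48
Area = |Σ|/2 = 24.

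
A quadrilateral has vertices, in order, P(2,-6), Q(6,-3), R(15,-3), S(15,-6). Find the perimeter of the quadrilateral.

30

|PQ| = √((4)² + (3)²) = √25 = 5
|QR| = √((9)² + (0)²) = √81 = 9
|RS| = √((0)² + (-3)²) = √9 = 3
|SP| = √((-13)² + (0)²) = √169 = 13
Perimeter = 5 + 9 + 3 + 13 = 30.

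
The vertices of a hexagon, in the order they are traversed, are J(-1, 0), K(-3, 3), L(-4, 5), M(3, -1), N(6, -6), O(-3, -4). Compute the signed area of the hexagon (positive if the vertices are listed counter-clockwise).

-37.5

Apply Gauss's area formula: 2A = Σ (x_i·y_{i+1} − x_{i+1}·y_i), indices taken mod 6.
Cross-terms: -3, -3, -11, -12, -42, -4  ⇒  Σ = -75
Signed area = Σ/2 = -37.5 (negative ⇒ clockwise traversal).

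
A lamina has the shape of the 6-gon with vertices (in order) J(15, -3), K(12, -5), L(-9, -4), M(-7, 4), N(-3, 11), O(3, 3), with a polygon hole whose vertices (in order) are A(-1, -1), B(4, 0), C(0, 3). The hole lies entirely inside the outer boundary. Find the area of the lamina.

Outer boundary:
Cross-terms: -39, -93, -64, -65, -42, -54  ⇒  Σ = -357
Area = |Σ|/2 = 178.5.
Hole:
Apply Gauss's area formula: 2A = Σ (x_i·y_{i+1} − x_{i+1}·y_i), indices taken mod 3.
Σ = (4) + (12) + (3) = 19
Area = |Σ|/2 = 9.5.
Net area = 178.5 − 9.5 = 169.

169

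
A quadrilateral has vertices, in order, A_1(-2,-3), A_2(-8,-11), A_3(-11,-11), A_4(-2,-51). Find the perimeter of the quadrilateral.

|A_1A_2| = √((-6)² + (-8)²) = √100 = 10
|A_2A_3| = √((-3)² + (0)²) = √9 = 3
|A_3A_4| = √((9)² + (-40)²) = √1681 = 41
|A_4A_1| = √((0)² + (48)²) = √2304 = 48
Perimeter = 10 + 3 + 41 + 48 = 102.

102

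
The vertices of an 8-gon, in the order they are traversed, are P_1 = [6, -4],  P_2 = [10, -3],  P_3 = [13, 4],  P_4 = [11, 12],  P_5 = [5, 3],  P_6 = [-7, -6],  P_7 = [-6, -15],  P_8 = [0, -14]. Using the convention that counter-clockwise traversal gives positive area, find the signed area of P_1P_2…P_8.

Cross-terms: 22, 79, 112, -27, -9, 69, 84, 84  ⇒  Σ = 414
Signed area = Σ/2 = 207 (positive ⇒ counter-clockwise traversal).

207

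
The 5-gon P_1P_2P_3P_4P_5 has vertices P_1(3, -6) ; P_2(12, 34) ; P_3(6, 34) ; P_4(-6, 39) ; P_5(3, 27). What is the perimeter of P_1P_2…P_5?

108

|P_1P_2| = √((9)² + (40)²) = √1681 = 41
|P_2P_3| = √((-6)² + (0)²) = √36 = 6
|P_3P_4| = √((-12)² + (5)²) = √169 = 13
|P_4P_5| = √((9)² + (-12)²) = √225 = 15
|P_5P_1| = √((0)² + (-33)²) = √1089 = 33
Perimeter = 41 + 6 + 13 + 15 + 33 = 108.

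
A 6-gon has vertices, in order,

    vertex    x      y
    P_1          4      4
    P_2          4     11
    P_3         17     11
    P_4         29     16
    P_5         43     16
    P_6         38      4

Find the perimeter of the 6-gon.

94

|P_1P_2| = √((0)² + (7)²) = √49 = 7
|P_2P_3| = √((13)² + (0)²) = √169 = 13
|P_3P_4| = √((12)² + (5)²) = √169 = 13
|P_4P_5| = √((14)² + (0)²) = √196 = 14
|P_5P_6| = √((-5)² + (-12)²) = √169 = 13
|P_6P_1| = √((-34)² + (0)²) = √1156 = 34
Perimeter = 7 + 13 + 13 + 14 + 13 + 34 = 94.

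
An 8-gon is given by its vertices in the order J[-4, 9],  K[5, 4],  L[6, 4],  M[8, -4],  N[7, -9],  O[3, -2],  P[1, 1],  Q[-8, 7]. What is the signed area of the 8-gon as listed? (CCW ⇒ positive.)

Apply Gauss's area formula: 2A = Σ (x_i·y_{i+1} − x_{i+1}·y_i), indices taken mod 8.
Σ = (-61) + (-4) + (-56) + (-44) + (13) + (5) + (15) + (-44) = -176
Signed area = Σ/2 = -88 (negative ⇒ clockwise traversal).

-88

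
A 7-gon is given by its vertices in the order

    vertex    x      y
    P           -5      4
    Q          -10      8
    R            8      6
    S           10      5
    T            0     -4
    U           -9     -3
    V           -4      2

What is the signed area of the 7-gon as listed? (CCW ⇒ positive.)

-128

Σ = (0) + (-124) + (-20) + (-40) + (-36) + (-30) + (-6) = -256
Signed area = Σ/2 = -128 (negative ⇒ clockwise traversal).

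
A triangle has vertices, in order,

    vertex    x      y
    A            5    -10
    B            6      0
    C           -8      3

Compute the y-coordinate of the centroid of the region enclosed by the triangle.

-7/3

Apply the surveyor's formula. First the cross-terms c_i = x_i·y_{i+1} − x_{i+1}·y_i:
  60, 18, 65  ⇒  2A = 143, A = 71.5.
Then Σ (y_i + y_{i+1})·c_i = -1001, so ȳ = -1001 / (6·71.5) = -7/3.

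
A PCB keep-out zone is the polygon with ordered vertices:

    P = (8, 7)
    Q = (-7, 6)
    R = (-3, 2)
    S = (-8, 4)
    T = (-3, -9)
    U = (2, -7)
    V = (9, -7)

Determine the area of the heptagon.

Σ = (97) + (4) + (4) + (84) + (39) + (49) + (119) = 396
Area = |Σ|/2 = 198.

198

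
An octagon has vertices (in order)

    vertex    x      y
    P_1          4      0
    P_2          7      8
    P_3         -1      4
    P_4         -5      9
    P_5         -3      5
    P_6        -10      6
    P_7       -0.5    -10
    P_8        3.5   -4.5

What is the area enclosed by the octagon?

Σ = (32) + (36) + (11) + (2) + (32) + (103) + (37.25) + (18) = 271.25
Area = |Σ|/2 = 135.625.

135.625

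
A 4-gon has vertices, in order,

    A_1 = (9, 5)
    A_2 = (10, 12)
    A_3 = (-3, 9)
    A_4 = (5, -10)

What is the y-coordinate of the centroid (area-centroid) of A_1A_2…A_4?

256/71

Apply the shoelace (surveyor's) formula. First the cross-terms c_i = x_i·y_{i+1} − x_{i+1}·y_i:
  58, 126, -15, 115  ⇒  2A = 284, A = 142.
Then Σ (y_i + y_{i+1})·c_i = 3072, so ȳ = 3072 / (6·142) = 256/71.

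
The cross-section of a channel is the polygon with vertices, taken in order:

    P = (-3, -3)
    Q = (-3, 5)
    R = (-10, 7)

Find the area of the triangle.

28

Σ = (-24) + (29) + (51) = 56
Area = |Σ|/2 = 28.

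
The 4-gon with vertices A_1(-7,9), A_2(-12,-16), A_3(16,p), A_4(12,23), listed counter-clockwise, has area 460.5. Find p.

The doubled signed area Σ (x_i y_{i+1} − x_{i+1} y_i) is linear in p.
With p=0 it equals 1113; the coefficient of p is -24 (from the two edges through A_3).
So -24·p + 1113 = 2·460.5 = 921 ⇒ p = 8.

8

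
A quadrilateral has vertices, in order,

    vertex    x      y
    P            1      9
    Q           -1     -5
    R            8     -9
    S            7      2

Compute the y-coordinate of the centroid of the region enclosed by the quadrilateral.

-184/193

Apply the shoelace (surveyor's) formula. First the cross-terms c_i = x_i·y_{i+1} − x_{i+1}·y_i:
  4, 49, 79, 61  ⇒  2A = 193, A = 96.5.
Then Σ (y_i + y_{i+1})·c_i = -552, so ȳ = -552 / (6·96.5) = -184/193.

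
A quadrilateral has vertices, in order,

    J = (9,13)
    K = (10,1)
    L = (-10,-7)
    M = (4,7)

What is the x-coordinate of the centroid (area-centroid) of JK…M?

Apply the shoelace formula. First the cross-terms c_i = x_i·y_{i+1} − x_{i+1}·y_i:
  -121, -60, -42, -11  ⇒  2A = -234, A = -117.
Then Σ (x_i + x_{i+1})·c_i = -2190, so x̄ = -2190 / (6·(-117)) = 365/117.

365/117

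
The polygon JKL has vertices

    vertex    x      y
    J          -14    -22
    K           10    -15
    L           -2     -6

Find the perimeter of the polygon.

|JK| = √((24)² + (7)²) = √625 = 25
|KL| = √((-12)² + (9)²) = √225 = 15
|LJ| = √((-12)² + (-16)²) = √400 = 20
Perimeter = 25 + 15 + 20 = 60.

60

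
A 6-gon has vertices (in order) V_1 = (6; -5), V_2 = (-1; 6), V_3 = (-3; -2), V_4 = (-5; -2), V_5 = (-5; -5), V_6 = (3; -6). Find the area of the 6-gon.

Apply Gauss's area formula: 2A = Σ (x_i·y_{i+1} − x_{i+1}·y_i), indices taken mod 6.
V_1→V_2: (6)(6) − (-1)(-5) = 31
V_2→V_3: (-1)(-2) − (-3)(6) = 20
V_3→V_4: (-3)(-2) − (-5)(-2) = -4
V_4→V_5: (-5)(-5) − (-5)(-2) = 15
V_5→V_6: (-5)(-6) − (3)(-5) = 45
V_6→V_1: (3)(-5) − (6)(-6) = 21
Σ = 128
Area = |Σ|/2 = 64.

64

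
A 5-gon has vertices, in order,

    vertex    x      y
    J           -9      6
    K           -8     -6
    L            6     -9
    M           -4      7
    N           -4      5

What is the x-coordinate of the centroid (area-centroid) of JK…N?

Apply the shoelace (surveyor's) formula. First the cross-terms c_i = x_i·y_{i+1} − x_{i+1}·y_i:
  102, 108, 6, 8, 21  ⇒  2A = 245, A = 122.5.
Then Σ (x_i + x_{i+1})·c_i = -2275, so x̄ = -2275 / (6·122.5) = -65/21.

-65/21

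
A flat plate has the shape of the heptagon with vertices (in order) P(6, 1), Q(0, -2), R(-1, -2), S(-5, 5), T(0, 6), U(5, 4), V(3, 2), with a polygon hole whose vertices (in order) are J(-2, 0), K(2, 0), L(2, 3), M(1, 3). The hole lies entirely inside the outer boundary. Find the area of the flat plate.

42.5

Outer boundary:
Apply the surveyor's formula: 2A = Σ (x_i·y_{i+1} − x_{i+1}·y_i), indices taken mod 7.
Σ = (-12) + (-2) + (-15) + (-30) + (-30) + (-2) + (-9) = -100
Area = |Σ|/2 = 50.
Hole:
Cross-terms: 0, 6, 3, 6  ⇒  Σ = 15
Area = |Σ|/2 = 7.5.
Net area = 50 − 7.5 = 42.5.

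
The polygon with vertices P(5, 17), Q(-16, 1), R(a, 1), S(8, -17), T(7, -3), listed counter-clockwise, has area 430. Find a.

-21

The doubled signed area Σ (x_i y_{i+1} − x_{i+1} y_i) is linear in a.
With a=0 it equals 482; the coefficient of a is -18 (from the two edges through R).
So -18·a + 482 = 2·430 = 860 ⇒ a = -21.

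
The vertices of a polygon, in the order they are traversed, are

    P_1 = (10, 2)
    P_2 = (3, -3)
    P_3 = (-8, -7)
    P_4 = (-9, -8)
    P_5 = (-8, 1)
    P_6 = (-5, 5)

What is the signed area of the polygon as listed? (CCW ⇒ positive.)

Σ = (-36) + (-45) + (1) + (-73) + (-35) + (-60) = -248
Signed area = Σ/2 = -124 (negative ⇒ clockwise traversal).

-124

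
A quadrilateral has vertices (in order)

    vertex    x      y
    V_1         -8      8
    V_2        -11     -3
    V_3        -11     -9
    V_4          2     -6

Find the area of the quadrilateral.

Σ = (112) + (66) + (84) + (-32) = 230
Area = |Σ|/2 = 115.

115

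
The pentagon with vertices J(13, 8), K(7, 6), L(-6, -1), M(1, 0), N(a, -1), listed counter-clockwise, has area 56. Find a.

Write out the shoelace sum; only the two edges meeting at N involve a:
2·Area = [(1·(-1) − a·0) + (a·8 − 13·(-1))] + 52
       = 8·a + 64 = 112
⇒ a = 6.

6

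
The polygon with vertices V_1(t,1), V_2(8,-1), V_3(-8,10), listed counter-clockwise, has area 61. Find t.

-6

The doubled signed area Σ (x_i y_{i+1} − x_{i+1} y_i) is linear in t.
With t=0 it equals 56; the coefficient of t is -11 (from the two edges through V_1).
So -11·t + 56 = 2·61 = 122 ⇒ t = -6.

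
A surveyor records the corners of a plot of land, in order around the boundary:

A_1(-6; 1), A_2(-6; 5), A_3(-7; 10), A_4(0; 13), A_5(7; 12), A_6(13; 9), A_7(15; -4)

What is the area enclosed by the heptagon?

Apply the surveyor's formula: 2A = Σ (x_i·y_{i+1} − x_{i+1}·y_i), indices taken mod 7.
Σ = (-24) + (-25) + (-91) + (-91) + (-93) + (-187) + (-9) = -520
Area = |Σ|/2 = 260.

260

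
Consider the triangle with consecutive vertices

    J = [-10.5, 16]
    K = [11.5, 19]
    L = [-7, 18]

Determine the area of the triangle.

16.75

Cross-terms: -383.5, 340, 77  ⇒  Σ = 33.5
Area = |Σ|/2 = 16.75.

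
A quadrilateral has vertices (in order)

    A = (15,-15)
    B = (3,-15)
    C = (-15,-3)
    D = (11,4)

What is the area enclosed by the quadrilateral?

Apply the shoelace (surveyor's) formula: 2A = Σ (x_i·y_{i+1} − x_{i+1}·y_i), indices taken mod 4.
Σ = (-180) + (-234) + (-27) + (-225) = -666
Area = |Σ|/2 = 333.

333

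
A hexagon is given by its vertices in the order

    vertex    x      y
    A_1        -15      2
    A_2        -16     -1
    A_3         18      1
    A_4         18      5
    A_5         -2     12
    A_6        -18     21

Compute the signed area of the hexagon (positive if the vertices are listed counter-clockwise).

400

Apply Gauss's area formula: 2A = Σ (x_i·y_{i+1} − x_{i+1}·y_i), indices taken mod 6.
Σ = (47) + (2) + (72) + (226) + (174) + (279) = 800
Signed area = Σ/2 = 400 (positive ⇒ counter-clockwise traversal).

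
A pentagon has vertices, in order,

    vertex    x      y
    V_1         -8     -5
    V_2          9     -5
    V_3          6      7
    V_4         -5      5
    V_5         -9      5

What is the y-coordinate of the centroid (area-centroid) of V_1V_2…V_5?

79/261

Apply Gauss's area formula. First the cross-terms c_i = x_i·y_{i+1} − x_{i+1}·y_i:
  85, 93, 65, 20, 85  ⇒  2A = 348, A = 174.
Then Σ (y_i + y_{i+1})·c_i = 316, so ȳ = 316 / (6·174) = 79/261.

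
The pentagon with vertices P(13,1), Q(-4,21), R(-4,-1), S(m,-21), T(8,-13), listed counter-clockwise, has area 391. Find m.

1

The doubled signed area Σ (x_i y_{i+1} − x_{i+1} y_i) is linear in m.
With m=0 it equals 794; the coefficient of m is -12 (from the two edges through S).
So -12·m + 794 = 2·391 = 782 ⇒ m = 1.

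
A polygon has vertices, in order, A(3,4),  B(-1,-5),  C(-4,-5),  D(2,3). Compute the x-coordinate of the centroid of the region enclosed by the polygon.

-52/87

Apply the shoelace formula. First the cross-terms c_i = x_i·y_{i+1} − x_{i+1}·y_i:
  -11, -15, -2, -1  ⇒  2A = -29, A = -14.5.
Then Σ (x_i + x_{i+1})·c_i = 52, so x̄ = 52 / (6·(-14.5)) = -52/87.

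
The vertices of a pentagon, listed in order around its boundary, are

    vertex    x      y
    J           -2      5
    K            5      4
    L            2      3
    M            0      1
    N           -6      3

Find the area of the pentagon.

J→K: (-2)(4) − (5)(5) = -33
K→L: (5)(3) − (2)(4) = 7
L→M: (2)(1) − (0)(3) = 2
M→N: (0)(3) − (-6)(1) = 6
N→J: (-6)(5) − (-2)(3) = -24
Σ = -42
Area = |Σ|/2 = 21.

21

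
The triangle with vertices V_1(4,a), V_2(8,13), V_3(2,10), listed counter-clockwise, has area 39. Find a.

Write out the shoelace sum; only the two edges meeting at V_1 involve a:
2·Area = [(2·a − 4·10) + (4·13 − 8·a)] + 54
       = -6·a + 66 = 78
⇒ a = -2.

-2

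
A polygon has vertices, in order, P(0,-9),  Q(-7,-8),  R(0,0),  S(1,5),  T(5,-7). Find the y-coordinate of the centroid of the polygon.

-53/12

Apply the surveyor's formula. First the cross-terms c_i = x_i·y_{i+1} − x_{i+1}·y_i:
  -63, 0, 0, -32, -45  ⇒  2A = -140, A = -70.
Then Σ (y_i + y_{i+1})·c_i = 1855, so ȳ = 1855 / (6·(-70)) = -53/12.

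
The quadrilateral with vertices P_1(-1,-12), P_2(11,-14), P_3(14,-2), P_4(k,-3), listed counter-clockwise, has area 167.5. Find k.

The doubled signed area Σ (x_i y_{i+1} − x_{i+1} y_i) is linear in k.
With k=0 it equals 275; the coefficient of k is -10 (from the two edges through P_4).
So -10·k + 275 = 2·167.5 = 335 ⇒ k = -6.

-6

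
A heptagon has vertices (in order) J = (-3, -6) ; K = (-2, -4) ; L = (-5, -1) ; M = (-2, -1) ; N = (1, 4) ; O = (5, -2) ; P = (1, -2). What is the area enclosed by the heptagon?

J→K: (-3)(-4) − (-2)(-6) = 0
K→L: (-2)(-1) − (-5)(-4) = -18
L→M: (-5)(-1) − (-2)(-1) = 3
M→N: (-2)(4) − (1)(-1) = -7
N→O: (1)(-2) − (5)(4) = -22
O→P: (5)(-2) − (1)(-2) = -8
P→J: (1)(-6) − (-3)(-2) = -12
Σ = -64
Area = |Σ|/2 = 32.

32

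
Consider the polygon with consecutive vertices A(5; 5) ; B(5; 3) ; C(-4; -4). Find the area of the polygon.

9

Apply the shoelace formula: 2A = Σ (x_i·y_{i+1} − x_{i+1}·y_i), indices taken mod 3.
Cross-terms: -10, -8, 0  ⇒  Σ = -18
Area = |Σ|/2 = 9.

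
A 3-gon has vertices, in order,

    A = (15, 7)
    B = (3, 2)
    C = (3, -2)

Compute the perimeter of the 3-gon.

32

|AB| = √((-12)² + (-5)²) = √169 = 13
|BC| = √((0)² + (-4)²) = √16 = 4
|CA| = √((12)² + (9)²) = √225 = 15
Perimeter = 13 + 4 + 15 = 32.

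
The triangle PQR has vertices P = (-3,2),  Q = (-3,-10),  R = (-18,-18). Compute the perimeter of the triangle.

54

|PQ| = √((0)² + (-12)²) = √144 = 12
|QR| = √((-15)² + (-8)²) = √289 = 17
|RP| = √((15)² + (20)²) = √625 = 25
Perimeter = 12 + 17 + 25 = 54.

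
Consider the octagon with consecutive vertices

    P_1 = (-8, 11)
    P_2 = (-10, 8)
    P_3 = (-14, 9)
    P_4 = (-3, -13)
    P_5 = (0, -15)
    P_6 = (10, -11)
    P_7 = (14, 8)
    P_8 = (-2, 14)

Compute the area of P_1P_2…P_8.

504

Apply the shoelace (surveyor's) formula: 2A = Σ (x_i·y_{i+1} − x_{i+1}·y_i), indices taken mod 8.
P_1→P_2: (-8)(8) − (-10)(11) = 46
P_2→P_3: (-10)(9) − (-14)(8) = 22
P_3→P_4: (-14)(-13) − (-3)(9) = 209
P_4→P_5: (-3)(-15) − (0)(-13) = 45
P_5→P_6: (0)(-11) − (10)(-15) = 150
P_6→P_7: (10)(8) − (14)(-11) = 234
P_7→P_8: (14)(14) − (-2)(8) = 212
P_8→P_1: (-2)(11) − (-8)(14) = 90
Σ = 1008
Area = |Σ|/2 = 504.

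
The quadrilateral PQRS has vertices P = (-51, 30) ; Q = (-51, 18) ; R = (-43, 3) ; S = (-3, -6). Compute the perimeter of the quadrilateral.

|PQ| = √((0)² + (-12)²) = √144 = 12
|QR| = √((8)² + (-15)²) = √289 = 17
|RS| = √((40)² + (-9)²) = √1681 = 41
|SP| = √((-48)² + (36)²) = √3600 = 60
Perimeter = 12 + 17 + 41 + 60 = 130.

130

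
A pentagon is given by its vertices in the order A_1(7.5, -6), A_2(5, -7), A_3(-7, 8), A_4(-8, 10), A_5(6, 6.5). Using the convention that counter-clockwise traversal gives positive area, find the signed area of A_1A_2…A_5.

Apply the shoelace (surveyor's) formula: 2A = Σ (x_i·y_{i+1} − x_{i+1}·y_i), indices taken mod 5.
A_1→A_2: (7.5)(-7) − (5)(-6) = -22.5
A_2→A_3: (5)(8) − (-7)(-7) = -9
A_3→A_4: (-7)(10) − (-8)(8) = -6
A_4→A_5: (-8)(6.5) − (6)(10) = -112
A_5→A_1: (6)(-6) − (7.5)(6.5) = -84.75
Σ = -234.25
Signed area = Σ/2 = -117.125 (negative ⇒ clockwise traversal).

-117.125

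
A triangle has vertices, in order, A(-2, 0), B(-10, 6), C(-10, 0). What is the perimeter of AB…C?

|AB| = √((-8)² + (6)²) = √100 = 10
|BC| = √((0)² + (-6)²) = √36 = 6
|CA| = √((8)² + (0)²) = √64 = 8
Perimeter = 10 + 6 + 8 = 24.

24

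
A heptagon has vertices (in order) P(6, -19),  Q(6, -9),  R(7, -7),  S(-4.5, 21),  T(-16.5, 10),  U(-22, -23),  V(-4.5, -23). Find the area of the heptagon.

Σ = (60) + (21) + (115.5) + (301.5) + (599.5) + (402.5) + (223.5) = 1723.5
Area = |Σ|/2 = 861.75.

861.75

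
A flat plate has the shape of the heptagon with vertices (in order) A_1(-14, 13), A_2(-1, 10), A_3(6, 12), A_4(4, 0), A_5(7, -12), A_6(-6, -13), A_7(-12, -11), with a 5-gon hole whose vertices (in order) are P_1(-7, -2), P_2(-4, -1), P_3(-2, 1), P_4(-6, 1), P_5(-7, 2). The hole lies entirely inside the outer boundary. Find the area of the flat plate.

419

Outer boundary:
Apply the shoelace formula: 2A = Σ (x_i·y_{i+1} − x_{i+1}·y_i), indices taken mod 7.
A_1→A_2: (-14)(10) − (-1)(13) = -127
A_2→A_3: (-1)(12) − (6)(10) = -72
A_3→A_4: (6)(0) − (4)(12) = -48
A_4→A_5: (4)(-12) − (7)(0) = -48
A_5→A_6: (7)(-13) − (-6)(-12) = -163
A_6→A_7: (-6)(-11) − (-12)(-13) = -90
A_7→A_1: (-12)(13) − (-14)(-11) = -310
Σ = -858
Area = |Σ|/2 = 429.
Hole:
Cross-terms: -1, -6, 4, -5, 28  ⇒  Σ = 20
Area = |Σ|/2 = 10.
Net area = 429 − 10 = 419.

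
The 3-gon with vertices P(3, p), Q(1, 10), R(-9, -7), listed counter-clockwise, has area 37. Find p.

Write out the shoelace sum; only the two edges meeting at P involve p:
2·Area = [((-9)·p − 3·(-7)) + (3·10 − 1·p)] + 83
       = -10·p + 134 = 74
⇒ p = 6.

6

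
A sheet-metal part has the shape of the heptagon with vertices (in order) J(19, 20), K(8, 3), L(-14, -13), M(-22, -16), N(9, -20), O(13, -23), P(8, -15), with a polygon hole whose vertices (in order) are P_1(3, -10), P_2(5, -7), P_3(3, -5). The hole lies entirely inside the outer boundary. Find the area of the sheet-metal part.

Outer boundary:
Apply the surveyor's formula: 2A = Σ (x_i·y_{i+1} − x_{i+1}·y_i), indices taken mod 7.
Cross-terms: -103, -62, -62, 584, 53, -11, 445  ⇒  Σ = 844
Area = |Σ|/2 = 422.
Hole:
Apply the shoelace formula: 2A = Σ (x_i·y_{i+1} − x_{i+1}·y_i), indices taken mod 3.
Σ = (29) + (-4) + (-15) = 10
Area = |Σ|/2 = 5.
Net area = 422 − 5 = 417.

417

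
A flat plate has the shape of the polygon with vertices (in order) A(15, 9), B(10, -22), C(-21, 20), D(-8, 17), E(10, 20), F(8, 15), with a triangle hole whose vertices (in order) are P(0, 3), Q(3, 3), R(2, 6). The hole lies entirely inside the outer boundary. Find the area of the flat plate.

681.5

Outer boundary:
Σ = (-420) + (-262) + (-197) + (-330) + (-10) + (-153) = -1372
Area = |Σ|/2 = 686.
Hole:
Apply Gauss's area formula: 2A = Σ (x_i·y_{i+1} − x_{i+1}·y_i), indices taken mod 3.
Cross-terms: -9, 12, 6  ⇒  Σ = 9
Area = |Σ|/2 = 4.5.
Net area = 686 − 4.5 = 681.5.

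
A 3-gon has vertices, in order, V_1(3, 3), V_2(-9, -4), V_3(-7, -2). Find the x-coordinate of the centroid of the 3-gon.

Apply the surveyor's formula. First the cross-terms c_i = x_i·y_{i+1} − x_{i+1}·y_i:
  15, -10, -15  ⇒  2A = -10, A = -5.
Then Σ (x_i + x_{i+1})·c_i = 130, so x̄ = 130 / (6·(-5)) = -13/3.

-13/3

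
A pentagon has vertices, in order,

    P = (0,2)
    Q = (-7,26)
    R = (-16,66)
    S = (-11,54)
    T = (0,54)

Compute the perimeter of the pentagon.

142

|PQ| = √((-7)² + (24)²) = √625 = 25
|QR| = √((-9)² + (40)²) = √1681 = 41
|RS| = √((5)² + (-12)²) = √169 = 13
|ST| = √((11)² + (0)²) = √121 = 11
|TP| = √((0)² + (-52)²) = √2704 = 52
Perimeter = 25 + 41 + 13 + 11 + 52 = 142.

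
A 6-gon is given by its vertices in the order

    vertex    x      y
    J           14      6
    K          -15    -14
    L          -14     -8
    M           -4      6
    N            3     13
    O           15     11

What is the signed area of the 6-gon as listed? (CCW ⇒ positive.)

-297

Apply the shoelace formula: 2A = Σ (x_i·y_{i+1} − x_{i+1}·y_i), indices taken mod 6.
Σ = (-106) + (-76) + (-116) + (-70) + (-162) + (-64) = -594
Signed area = Σ/2 = -297 (negative ⇒ clockwise traversal).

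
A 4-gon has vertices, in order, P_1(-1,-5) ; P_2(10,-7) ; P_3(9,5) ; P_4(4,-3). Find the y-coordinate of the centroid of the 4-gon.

-41/15

Apply the surveyor's formula. First the cross-terms c_i = x_i·y_{i+1} − x_{i+1}·y_i:
  57, 113, -47, -23  ⇒  2A = 100, A = 50.
Then Σ (y_i + y_{i+1})·c_i = -820, so ȳ = -820 / (6·50) = -41/15.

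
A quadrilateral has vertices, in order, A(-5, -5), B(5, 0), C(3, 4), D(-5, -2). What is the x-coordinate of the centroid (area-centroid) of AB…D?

-3/37

Apply the shoelace formula. First the cross-terms c_i = x_i·y_{i+1} − x_{i+1}·y_i:
  25, 20, 14, 15  ⇒  2A = 74, A = 37.
Then Σ (x_i + x_{i+1})·c_i = -18, so x̄ = -18 / (6·37) = -3/37.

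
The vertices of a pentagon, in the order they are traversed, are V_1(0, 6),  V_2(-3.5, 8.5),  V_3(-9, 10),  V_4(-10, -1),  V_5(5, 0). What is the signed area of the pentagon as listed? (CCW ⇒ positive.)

Apply the shoelace formula: 2A = Σ (x_i·y_{i+1} − x_{i+1}·y_i), indices taken mod 5.
V_1→V_2: (0)(8.5) − (-3.5)(6) = 21
V_2→V_3: (-3.5)(10) − (-9)(8.5) = 41.5
V_3→V_4: (-9)(-1) − (-10)(10) = 109
V_4→V_5: (-10)(0) − (5)(-1) = 5
V_5→V_1: (5)(6) − (0)(0) = 30
Σ = 206.5
Signed area = Σ/2 = 103.25 (positive ⇒ counter-clockwise traversal).

103.25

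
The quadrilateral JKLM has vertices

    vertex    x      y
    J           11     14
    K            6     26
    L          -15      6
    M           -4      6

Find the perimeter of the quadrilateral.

70

|JK| = √((-5)² + (12)²) = √169 = 13
|KL| = √((-21)² + (-20)²) = √841 = 29
|LM| = √((11)² + (0)²) = √121 = 11
|MJ| = √((15)² + (8)²) = √289 = 17
Perimeter = 13 + 29 + 11 + 17 = 70.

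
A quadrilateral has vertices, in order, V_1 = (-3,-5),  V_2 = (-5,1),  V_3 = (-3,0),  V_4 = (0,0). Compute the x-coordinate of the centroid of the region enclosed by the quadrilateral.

-8/3

Apply Gauss's area formula. First the cross-terms c_i = x_i·y_{i+1} − x_{i+1}·y_i:
  -28, 3, 0, 0  ⇒  2A = -25, A = -12.5.
Then Σ (x_i + x_{i+1})·c_i = 200, so x̄ = 200 / (6·(-12.5)) = -8/3.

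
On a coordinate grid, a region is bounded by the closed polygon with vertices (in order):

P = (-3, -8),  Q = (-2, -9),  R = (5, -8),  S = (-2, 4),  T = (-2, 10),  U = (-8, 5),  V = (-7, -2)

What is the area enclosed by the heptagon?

Apply the shoelace formula: 2A = Σ (x_i·y_{i+1} − x_{i+1}·y_i), indices taken mod 7.
Cross-terms: 11, 61, 4, -12, 70, 51, 50  ⇒  Σ = 235
Area = |Σ|/2 = 117.5.

117.5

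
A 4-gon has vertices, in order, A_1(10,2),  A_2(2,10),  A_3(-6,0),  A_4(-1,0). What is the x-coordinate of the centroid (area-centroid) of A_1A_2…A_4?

149/77

Apply the shoelace formula. First the cross-terms c_i = x_i·y_{i+1} − x_{i+1}·y_i:
  96, 60, 0, -2  ⇒  2A = 154, A = 77.
Then Σ (x_i + x_{i+1})·c_i = 894, so x̄ = 894 / (6·77) = 149/77.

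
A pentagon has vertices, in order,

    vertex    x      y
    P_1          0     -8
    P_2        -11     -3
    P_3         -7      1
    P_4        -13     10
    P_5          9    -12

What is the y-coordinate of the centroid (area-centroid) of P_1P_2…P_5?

-571/183

Apply the shoelace formula. First the cross-terms c_i = x_i·y_{i+1} − x_{i+1}·y_i:
  -88, -32, -57, 66, -72  ⇒  2A = -183, A = -91.5.
Then Σ (y_i + y_{i+1})·c_i = 1713, so ȳ = 1713 / (6·(-91.5)) = -571/183.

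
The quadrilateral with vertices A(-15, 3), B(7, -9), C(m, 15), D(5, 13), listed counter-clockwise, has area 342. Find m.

15

Write out the shoelace sum; only the two edges meeting at C involve m:
2·Area = [(7·15 − m·(-9)) + (m·13 − 5·15)] + 324
       = 22·m + 354 = 684
⇒ m = 15.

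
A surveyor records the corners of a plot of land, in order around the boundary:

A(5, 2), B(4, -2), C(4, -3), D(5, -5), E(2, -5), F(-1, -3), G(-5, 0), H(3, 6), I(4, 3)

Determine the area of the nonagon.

60

Apply the shoelace (surveyor's) formula: 2A = Σ (x_i·y_{i+1} − x_{i+1}·y_i), indices taken mod 9.
Cross-terms: -18, -4, -5, -15, -11, -15, -30, -15, -7  ⇒  Σ = -120
Area = |Σ|/2 = 60.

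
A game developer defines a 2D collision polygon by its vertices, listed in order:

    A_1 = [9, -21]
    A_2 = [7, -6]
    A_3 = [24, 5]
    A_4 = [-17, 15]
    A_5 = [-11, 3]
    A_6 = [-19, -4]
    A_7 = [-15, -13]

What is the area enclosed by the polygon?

Apply the shoelace (surveyor's) formula: 2A = Σ (x_i·y_{i+1} − x_{i+1}·y_i), indices taken mod 7.
Σ = (93) + (179) + (445) + (114) + (101) + (187) + (432) = 1551
Area = |Σ|/2 = 775.5.

775.5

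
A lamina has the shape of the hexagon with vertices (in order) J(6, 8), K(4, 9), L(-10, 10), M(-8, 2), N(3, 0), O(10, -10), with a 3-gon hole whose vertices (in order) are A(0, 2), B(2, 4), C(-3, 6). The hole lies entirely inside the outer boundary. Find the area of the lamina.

Outer boundary:
Cross-terms: 22, 130, 60, -6, -30, 140  ⇒  Σ = 316
Area = |Σ|/2 = 158.
Hole:
A→B: (0)(4) − (2)(2) = -4
B→C: (2)(6) − (-3)(4) = 24
C→A: (-3)(2) − (0)(6) = -6
Σ = 14
Area = |Σ|/2 = 7.
Net area = 158 − 7 = 151.

151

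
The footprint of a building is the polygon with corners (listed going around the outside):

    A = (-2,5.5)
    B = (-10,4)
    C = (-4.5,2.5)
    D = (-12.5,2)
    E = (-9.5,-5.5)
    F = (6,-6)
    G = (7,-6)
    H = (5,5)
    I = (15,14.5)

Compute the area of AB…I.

Apply the shoelace formula: 2A = Σ (x_i·y_{i+1} − x_{i+1}·y_i), indices taken mod 9.
Σ = (47) + (-7) + (22.25) + (87.75) + (90) + (6) + (65) + (-2.5) + (111.5) = 420
Area = |Σ|/2 = 210.

210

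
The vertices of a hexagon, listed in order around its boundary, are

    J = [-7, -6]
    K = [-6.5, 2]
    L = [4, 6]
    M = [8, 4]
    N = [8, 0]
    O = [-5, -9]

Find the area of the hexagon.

134.5

Apply the surveyor's formula: 2A = Σ (x_i·y_{i+1} − x_{i+1}·y_i), indices taken mod 6.
Cross-terms: -53, -47, -32, -32, -72, -33  ⇒  Σ = -269
Area = |Σ|/2 = 134.5.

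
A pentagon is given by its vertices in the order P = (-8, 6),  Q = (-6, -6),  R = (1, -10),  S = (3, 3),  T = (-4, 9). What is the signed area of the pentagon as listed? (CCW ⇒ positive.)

135

Apply the surveyor's formula: 2A = Σ (x_i·y_{i+1} − x_{i+1}·y_i), indices taken mod 5.
Σ = (84) + (66) + (33) + (39) + (48) = 270
Signed area = Σ/2 = 135 (positive ⇒ counter-clockwise traversal).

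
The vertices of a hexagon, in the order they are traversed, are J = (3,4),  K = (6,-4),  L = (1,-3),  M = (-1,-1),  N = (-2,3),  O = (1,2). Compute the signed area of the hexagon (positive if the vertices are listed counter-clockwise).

-34

Cross-terms: -36, -14, -4, -5, -7, -2  ⇒  Σ = -68
Signed area = Σ/2 = -34 (negative ⇒ clockwise traversal).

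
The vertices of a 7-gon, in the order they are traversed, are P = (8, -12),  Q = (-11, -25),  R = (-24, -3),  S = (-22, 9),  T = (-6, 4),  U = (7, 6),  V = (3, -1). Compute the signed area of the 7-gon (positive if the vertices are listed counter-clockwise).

-666

Apply the surveyor's formula: 2A = Σ (x_i·y_{i+1} − x_{i+1}·y_i), indices taken mod 7.
Σ = (-332) + (-567) + (-282) + (-34) + (-64) + (-25) + (-28) = -1332
Signed area = Σ/2 = -666 (negative ⇒ clockwise traversal).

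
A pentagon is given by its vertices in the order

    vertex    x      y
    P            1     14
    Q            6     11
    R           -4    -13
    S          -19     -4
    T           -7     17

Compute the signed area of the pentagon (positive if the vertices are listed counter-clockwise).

Apply the surveyor's formula: 2A = Σ (x_i·y_{i+1} − x_{i+1}·y_i), indices taken mod 5.
P→Q: (1)(11) − (6)(14) = -73
Q→R: (6)(-13) − (-4)(11) = -34
R→S: (-4)(-4) − (-19)(-13) = -231
S→T: (-19)(17) − (-7)(-4) = -351
T→P: (-7)(14) − (1)(17) = -115
Σ = -804
Signed area = Σ/2 = -402 (negative ⇒ clockwise traversal).

-402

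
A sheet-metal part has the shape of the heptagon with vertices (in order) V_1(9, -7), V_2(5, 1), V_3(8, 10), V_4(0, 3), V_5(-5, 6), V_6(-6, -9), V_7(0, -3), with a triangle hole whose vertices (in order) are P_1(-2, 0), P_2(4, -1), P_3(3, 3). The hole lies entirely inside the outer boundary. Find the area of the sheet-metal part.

114

Outer boundary:
Apply the shoelace (surveyor's) formula: 2A = Σ (x_i·y_{i+1} − x_{i+1}·y_i), indices taken mod 7.
Σ = (44) + (42) + (24) + (15) + (81) + (18) + (27) = 251
Area = |Σ|/2 = 125.5.
Hole:
Σ = (2) + (15) + (6) = 23
Area = |Σ|/2 = 11.5.
Net area = 125.5 − 11.5 = 114.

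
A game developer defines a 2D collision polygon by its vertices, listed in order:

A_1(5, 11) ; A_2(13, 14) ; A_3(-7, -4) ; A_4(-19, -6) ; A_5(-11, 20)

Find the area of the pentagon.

364

A_1→A_2: (5)(14) − (13)(11) = -73
A_2→A_3: (13)(-4) − (-7)(14) = 46
A_3→A_4: (-7)(-6) − (-19)(-4) = -34
A_4→A_5: (-19)(20) − (-11)(-6) = -446
A_5→A_1: (-11)(11) − (5)(20) = -221
Σ = -728
Area = |Σ|/2 = 364.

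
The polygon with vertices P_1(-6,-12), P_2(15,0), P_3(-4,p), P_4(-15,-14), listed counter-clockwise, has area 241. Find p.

Write out the shoelace sum; only the two edges meeting at P_3 involve p:
2·Area = [(15·p − (-4)·0) + ((-4)·(-14) − (-15)·p)] + 276
       = 30·p + 332 = 482
⇒ p = 5.

5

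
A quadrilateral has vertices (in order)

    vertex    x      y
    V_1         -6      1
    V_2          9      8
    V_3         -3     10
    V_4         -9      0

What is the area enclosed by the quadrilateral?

Σ = (-57) + (114) + (90) + (-9) = 138
Area = |Σ|/2 = 69.

69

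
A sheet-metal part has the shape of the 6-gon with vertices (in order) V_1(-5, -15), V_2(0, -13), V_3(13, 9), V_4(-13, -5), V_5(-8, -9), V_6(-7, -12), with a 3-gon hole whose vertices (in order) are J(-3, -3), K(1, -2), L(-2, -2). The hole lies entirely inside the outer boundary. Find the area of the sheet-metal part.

Outer boundary:
Σ = (65) + (169) + (52) + (77) + (33) + (45) = 441
Area = |Σ|/2 = 220.5.
Hole:
Σ = (9) + (-6) + (0) = 3
Area = |Σ|/2 = 1.5.
Net area = 220.5 − 1.5 = 219.

219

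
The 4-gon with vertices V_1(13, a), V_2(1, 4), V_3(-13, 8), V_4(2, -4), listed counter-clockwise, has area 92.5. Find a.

-15

The doubled signed area Σ (x_i y_{i+1} − x_{i+1} y_i) is linear in a.
With a=0 it equals 200; the coefficient of a is 1 (from the two edges through V_1).
So 1·a + 200 = 2·92.5 = 185 ⇒ a = -15.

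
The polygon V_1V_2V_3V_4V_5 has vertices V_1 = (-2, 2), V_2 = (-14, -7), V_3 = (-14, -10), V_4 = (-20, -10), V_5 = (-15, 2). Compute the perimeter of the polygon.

|V_1V_2| = √((-12)² + (-9)²) = √225 = 15
|V_2V_3| = √((0)² + (-3)²) = √9 = 3
|V_3V_4| = √((-6)² + (0)²) = √36 = 6
|V_4V_5| = √((5)² + (12)²) = √169 = 13
|V_5V_1| = √((13)² + (0)²) = √169 = 13
Perimeter = 15 + 3 + 6 + 13 + 13 = 50.

50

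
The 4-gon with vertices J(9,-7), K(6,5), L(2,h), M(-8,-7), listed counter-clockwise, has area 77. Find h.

Write out the shoelace sum; only the two edges meeting at L involve h:
2·Area = [(6·h − 2·5) + (2·(-7) − (-8)·h)] + 206
       = 14·h + 182 = 154
⇒ h = -2.

-2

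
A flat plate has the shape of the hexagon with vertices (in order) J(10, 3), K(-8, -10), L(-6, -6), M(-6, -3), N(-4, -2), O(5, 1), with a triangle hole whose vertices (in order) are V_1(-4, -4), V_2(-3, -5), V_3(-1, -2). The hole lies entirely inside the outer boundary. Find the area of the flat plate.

Outer boundary:
Apply Gauss's area formula: 2A = Σ (x_i·y_{i+1} − x_{i+1}·y_i), indices taken mod 6.
Σ = (-76) + (-12) + (-18) + (0) + (6) + (5) = -95
Area = |Σ|/2 = 47.5.
Hole:
Apply the shoelace formula: 2A = Σ (x_i·y_{i+1} − x_{i+1}·y_i), indices taken mod 3.
Σ = (8) + (1) + (-4) = 5
Area = |Σ|/2 = 2.5.
Net area = 47.5 − 2.5 = 45.

45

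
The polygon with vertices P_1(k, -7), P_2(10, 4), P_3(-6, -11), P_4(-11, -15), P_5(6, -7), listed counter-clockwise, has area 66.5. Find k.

5

Write out the shoelace sum; only the two edges meeting at P_1 involve k:
2·Area = [(6·(-7) − k·(-7)) + (k·4 − 10·(-7))] + 50
       = 11·k + 78 = 133
⇒ k = 5.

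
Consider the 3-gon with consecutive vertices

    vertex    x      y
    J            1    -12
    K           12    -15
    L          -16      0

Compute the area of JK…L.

Σ = (129) + (-240) + (192) = 81
Area = |Σ|/2 = 40.5.

40.5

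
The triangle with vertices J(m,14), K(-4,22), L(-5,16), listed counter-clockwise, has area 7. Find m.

Write out the shoelace sum; only the two edges meeting at J involve m:
2·Area = [((-5)·14 − m·16) + (m·22 − (-4)·14)] + 46
       = 6·m + 32 = 14
⇒ m = -3.

-3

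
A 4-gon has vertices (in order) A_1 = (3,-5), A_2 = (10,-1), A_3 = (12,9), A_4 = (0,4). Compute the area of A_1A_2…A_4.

Σ = (47) + (102) + (48) + (-12) = 185
Area = |Σ|/2 = 92.5.

92.5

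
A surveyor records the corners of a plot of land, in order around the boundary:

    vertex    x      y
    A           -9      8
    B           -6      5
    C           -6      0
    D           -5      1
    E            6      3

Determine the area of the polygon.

Apply the surveyor's formula: 2A = Σ (x_i·y_{i+1} − x_{i+1}·y_i), indices taken mod 5.
Σ = (3) + (30) + (-6) + (-21) + (75) = 81
Area = |Σ|/2 = 40.5.

40.5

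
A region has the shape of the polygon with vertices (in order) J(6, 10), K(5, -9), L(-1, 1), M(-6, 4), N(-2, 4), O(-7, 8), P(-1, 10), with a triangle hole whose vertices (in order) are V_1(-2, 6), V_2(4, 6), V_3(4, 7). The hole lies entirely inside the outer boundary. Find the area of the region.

Outer boundary:
Apply the surveyor's formula: 2A = Σ (x_i·y_{i+1} − x_{i+1}·y_i), indices taken mod 7.
Σ = (-104) + (-4) + (2) + (-16) + (12) + (-62) + (-70) = -242
Area = |Σ|/2 = 121.
Hole:
Apply the shoelace formula: 2A = Σ (x_i·y_{i+1} − x_{i+1}·y_i), indices taken mod 3.
V_1→V_2: (-2)(6) − (4)(6) = -36
V_2→V_3: (4)(7) − (4)(6) = 4
V_3→V_1: (4)(6) − (-2)(7) = 38
Σ = 6
Area = |Σ|/2 = 3.
Net area = 121 − 3 = 118.

118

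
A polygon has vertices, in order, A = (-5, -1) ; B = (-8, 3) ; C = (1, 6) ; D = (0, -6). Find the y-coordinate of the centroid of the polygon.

Apply Gauss's area formula. First the cross-terms c_i = x_i·y_{i+1} − x_{i+1}·y_i:
  -23, -51, -6, -30  ⇒  2A = -110, A = -55.
Then Σ (y_i + y_{i+1})·c_i = -295, so ȳ = -295 / (6·(-55)) = 59/66.

59/66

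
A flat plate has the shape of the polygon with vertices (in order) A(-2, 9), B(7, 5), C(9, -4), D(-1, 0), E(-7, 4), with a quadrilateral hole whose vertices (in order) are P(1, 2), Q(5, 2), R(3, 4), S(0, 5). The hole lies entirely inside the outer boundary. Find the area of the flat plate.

Outer boundary:
Apply Gauss's area formula: 2A = Σ (x_i·y_{i+1} − x_{i+1}·y_i), indices taken mod 5.
Σ = (-73) + (-73) + (-4) + (-4) + (-55) = -209
Area = |Σ|/2 = 104.5.
Hole:
Σ = (-8) + (14) + (15) + (-5) = 16
Area = |Σ|/2 = 8.
Net area = 104.5 − 8 = 96.5.

96.5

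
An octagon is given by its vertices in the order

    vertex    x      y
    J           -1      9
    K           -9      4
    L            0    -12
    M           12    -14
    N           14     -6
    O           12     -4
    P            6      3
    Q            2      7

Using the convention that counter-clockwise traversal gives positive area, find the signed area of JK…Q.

295

Apply the surveyor's formula: 2A = Σ (x_i·y_{i+1} − x_{i+1}·y_i), indices taken mod 8.
Cross-terms: 77, 108, 144, 124, 16, 60, 36, 25  ⇒  Σ = 590
Signed area = Σ/2 = 295 (positive ⇒ counter-clockwise traversal).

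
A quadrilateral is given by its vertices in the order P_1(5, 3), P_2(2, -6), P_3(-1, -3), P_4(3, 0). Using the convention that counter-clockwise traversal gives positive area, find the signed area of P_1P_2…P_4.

-15

Apply the shoelace (surveyor's) formula: 2A = Σ (x_i·y_{i+1} − x_{i+1}·y_i), indices taken mod 4.
P_1→P_2: (5)(-6) − (2)(3) = -36
P_2→P_3: (2)(-3) − (-1)(-6) = -12
P_3→P_4: (-1)(0) − (3)(-3) = 9
P_4→P_1: (3)(3) − (5)(0) = 9
Σ = -30
Signed area = Σ/2 = -15 (negative ⇒ clockwise traversal).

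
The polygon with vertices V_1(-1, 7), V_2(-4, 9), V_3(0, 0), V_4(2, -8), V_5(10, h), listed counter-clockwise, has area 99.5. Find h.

10

The doubled signed area Σ (x_i y_{i+1} − x_{i+1} y_i) is linear in h.
With h=0 it equals 169; the coefficient of h is 3 (from the two edges through V_5).
So 3·h + 169 = 2·99.5 = 199 ⇒ h = 10.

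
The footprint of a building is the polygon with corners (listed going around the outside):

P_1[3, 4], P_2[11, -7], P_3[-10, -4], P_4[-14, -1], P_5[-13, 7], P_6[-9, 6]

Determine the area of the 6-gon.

Apply the surveyor's formula: 2A = Σ (x_i·y_{i+1} − x_{i+1}·y_i), indices taken mod 6.
Σ = (-65) + (-114) + (-46) + (-111) + (-15) + (-54) = -405
Area = |Σ|/2 = 202.5.

202.5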